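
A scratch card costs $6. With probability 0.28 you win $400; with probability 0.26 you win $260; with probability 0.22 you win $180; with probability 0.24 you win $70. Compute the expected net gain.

E[payout] = 400·0.28 + 260·0.26 + 180·0.22 + 70·0.24
 = 112 + 67.6 + 39.6 + 16.8
 = 236
Net = 236 - 6 = 230

230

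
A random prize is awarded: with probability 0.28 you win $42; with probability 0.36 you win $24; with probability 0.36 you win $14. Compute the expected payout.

E[payout] = 42·0.28 + 24·0.36 + 14·0.36
 = 11.76 + 8.64 + 5.04
 = 25.44

25.44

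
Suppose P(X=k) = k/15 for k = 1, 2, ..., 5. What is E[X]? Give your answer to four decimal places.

E[X] = Σ x·P(X=x)
 = 1·1/15 + 2·2/15 + 3·1/5 + 4·4/15 + 5·1/3
 = 1/15 + 4/15 + 3/5 + 16/15 + 5/3
 = 11/3

3.6667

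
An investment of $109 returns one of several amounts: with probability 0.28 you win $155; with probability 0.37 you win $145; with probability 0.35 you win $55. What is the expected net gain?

E[payout] = 155·0.28 + 145·0.37 + 55·0.35
 = 43.4 + 53.65 + 19.25
 = 116.3
Net = 116.3 - 109 = 7.3

7.3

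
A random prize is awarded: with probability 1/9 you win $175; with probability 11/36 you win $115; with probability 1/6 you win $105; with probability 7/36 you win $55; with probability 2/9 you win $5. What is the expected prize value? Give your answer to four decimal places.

E[payout] = 175·1/9 + 115·11/36 + 105·1/6 + 55·7/36 + 5·2/9
 = 175/9 + 1265/36 + 35/2 + 385/36 + 10/9
 = 755/9

83.8889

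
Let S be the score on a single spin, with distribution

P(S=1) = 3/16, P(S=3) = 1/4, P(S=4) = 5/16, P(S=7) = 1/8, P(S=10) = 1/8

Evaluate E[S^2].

26.0625

E[S^2] = Σ s^2·P(S=s)
 = 1·3/16 + 9·1/4 + 16·5/16 + 49·1/8 + 100·1/8
 = 3/16 + 9/4 + 5 + 49/8 + 25/2
 = 417/16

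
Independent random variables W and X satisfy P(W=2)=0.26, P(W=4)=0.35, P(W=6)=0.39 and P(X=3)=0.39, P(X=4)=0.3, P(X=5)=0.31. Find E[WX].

16.6992

E[WX] = Σ_w Σ_x wx · P(W=w)P(X=x)
 = 6·0.1014 + 8·0.078 + 10·0.0806 + 12·0.1365 + 16·0.105 + 20·0.1085 + 18·0.1521 + 24·0.117 + 30·0.1209
 = 0.6084 + 0.624 + 0.806 + 1.638 + 1.68 + 2.17 + 2.7378 + 2.808 + 3.627
 = 16.6992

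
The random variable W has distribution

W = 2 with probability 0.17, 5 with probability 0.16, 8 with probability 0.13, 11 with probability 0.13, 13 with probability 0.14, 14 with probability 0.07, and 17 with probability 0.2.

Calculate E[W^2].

E[W^2] = Σ w^2·P(W=w)
 = 4·0.17 + 25·0.16 + 64·0.13 + 121·0.13 + 169·0.14 + 196·0.07 + 289·0.2
 = 0.68 + 4 + 8.32 + 15.73 + 23.66 + 13.72 + 57.8
 = 123.91

123.91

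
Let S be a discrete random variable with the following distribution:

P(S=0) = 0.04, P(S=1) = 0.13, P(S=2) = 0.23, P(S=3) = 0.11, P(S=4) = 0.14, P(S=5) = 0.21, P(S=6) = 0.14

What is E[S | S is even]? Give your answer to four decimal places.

3.3818

P(S is even) = 0.04 + 0.23 + 0.14 + 0.14 = 0.55.
E[S | S is even] = [0·0.04 + 2·0.23 + 4·0.14 + 6·0.14] / 0.55
 = 1.86 / 0.55
 = 186/55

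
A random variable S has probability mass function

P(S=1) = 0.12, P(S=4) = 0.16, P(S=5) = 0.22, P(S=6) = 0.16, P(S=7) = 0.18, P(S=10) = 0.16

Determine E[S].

E[S] = Σ s·P(S=s)
 = 1·0.12 + 4·0.16 + 5·0.22 + 6·0.16 + 7·0.18 + 10·0.16
 = 0.12 + 0.64 + 1.1 + 0.96 + 1.26 + 1.6
 = 5.68

5.68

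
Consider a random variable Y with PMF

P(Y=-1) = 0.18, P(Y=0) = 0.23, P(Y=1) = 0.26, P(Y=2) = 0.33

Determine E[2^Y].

E[2^Y] = Σ 2^y·P(Y=y)
 = 0.5·0.18 + 1·0.23 + 2·0.26 + 4·0.33
 = 0.09 + 0.23 + 0.52 + 1.32
 = 2.16

2.16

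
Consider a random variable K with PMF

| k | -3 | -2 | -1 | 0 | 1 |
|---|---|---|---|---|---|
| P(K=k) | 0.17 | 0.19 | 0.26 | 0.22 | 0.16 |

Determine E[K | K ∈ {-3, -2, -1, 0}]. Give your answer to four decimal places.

P(K ∈ {-3, -2, -1, 0}) = 0.17 + 0.19 + 0.26 + 0.22 = 0.84.
E[K | K ∈ {-3, -2, -1, 0}] = [(-3)·0.17 + (-2)·0.19 + (-1)·0.26 + 0·0.22] / 0.84
 = -1.15 / 0.84
 = -115/84

-1.3690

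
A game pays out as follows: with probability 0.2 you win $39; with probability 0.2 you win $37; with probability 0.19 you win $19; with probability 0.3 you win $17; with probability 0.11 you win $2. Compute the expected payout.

24.13

E[payout] = 39·0.2 + 37·0.2 + 19·0.19 + 17·0.3 + 2·0.11
 = 7.8 + 7.4 + 3.61 + 5.1 + 0.22
 = 24.13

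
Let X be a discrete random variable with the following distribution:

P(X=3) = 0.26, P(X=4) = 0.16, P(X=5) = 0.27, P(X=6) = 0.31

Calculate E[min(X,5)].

E[min(X,5)] = Σ min(x,5)·P(X=x)
 = 3·0.26 + 4·0.16 + 5·0.27 + 5·0.31
 = 0.78 + 0.64 + 1.35 + 1.55
 = 4.32

4.32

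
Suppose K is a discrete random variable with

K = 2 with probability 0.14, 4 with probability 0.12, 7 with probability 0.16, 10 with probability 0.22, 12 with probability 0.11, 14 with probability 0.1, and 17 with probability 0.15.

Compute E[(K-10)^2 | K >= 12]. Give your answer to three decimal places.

26.083

P(K >= 12) = 0.11 + 0.1 + 0.15 = 0.36.
E[(K-10)^2 | K >= 12] = [4·0.11 + 16·0.1 + 49·0.15] / 0.36
 = 9.39 / 0.36
 = 313/12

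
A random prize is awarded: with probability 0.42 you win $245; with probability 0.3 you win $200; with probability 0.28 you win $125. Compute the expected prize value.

197.9

E[payout] = 245·0.42 + 200·0.3 + 125·0.28
 = 102.9 + 60 + 35
 = 197.9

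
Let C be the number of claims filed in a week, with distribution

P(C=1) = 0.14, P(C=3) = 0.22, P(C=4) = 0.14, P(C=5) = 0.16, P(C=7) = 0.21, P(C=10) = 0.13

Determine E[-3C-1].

E[-3C-1] = Σ (-3c-1)·P(C=c)
 = (-4)·0.14 + (-10)·0.22 + (-13)·0.14 + (-16)·0.16 + (-22)·0.21 + (-31)·0.13
 = (-0.56) + (-2.2) + (-1.82) + (-2.56) + (-4.62) + (-4.03)
 = -15.79

-15.79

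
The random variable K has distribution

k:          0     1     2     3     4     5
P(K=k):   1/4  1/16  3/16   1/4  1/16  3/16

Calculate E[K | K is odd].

3.5

P(K is odd) = 1/16 + 1/4 + 3/16 = 1/2.
E[K | K is odd] = [1·1/16 + 3·1/4 + 5·3/16] / (1/2)
 = 7/4 / (1/2)
 = 7/2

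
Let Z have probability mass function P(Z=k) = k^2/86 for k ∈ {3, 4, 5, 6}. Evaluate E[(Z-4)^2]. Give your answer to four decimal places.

2.0698

E[(Z-4)^2] = Σ (z-4)^2·P(Z=z)
 = 1·9/86 + 0·8/43 + 1·25/86 + 4·18/43
 = 9/86 + 0 + 25/86 + 72/43
 = 89/43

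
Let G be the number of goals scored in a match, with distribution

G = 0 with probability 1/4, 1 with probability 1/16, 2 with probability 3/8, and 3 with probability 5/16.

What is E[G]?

1.75

E[G] = Σ g·P(G=g)
 = 0·1/4 + 1·1/16 + 2·3/8 + 3·5/16
 = 0 + 1/16 + 3/4 + 15/16
 = 7/4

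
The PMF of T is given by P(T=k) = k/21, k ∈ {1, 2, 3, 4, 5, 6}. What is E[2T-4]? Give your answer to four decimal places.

E[2T-4] = Σ (2t-4)·P(T=t)
 = (-2)·1/21 + 0·2/21 + 2·1/7 + 4·4/21 + 6·5/21 + 8·2/7
 = (-2/21) + 0 + 2/7 + 16/21 + 10/7 + 16/7
 = 14/3

4.6667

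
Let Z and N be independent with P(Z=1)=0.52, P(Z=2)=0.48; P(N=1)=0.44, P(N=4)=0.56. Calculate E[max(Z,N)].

2.8912

E[max(Z,N)] = Σ_z Σ_n max(z,n) · P(Z=z)P(N=n)
 = 1·0.2288 + 4·0.2912 + 2·0.2112 + 4·0.2688
 = 0.2288 + 1.1648 + 0.4224 + 1.0752
 = 2.8912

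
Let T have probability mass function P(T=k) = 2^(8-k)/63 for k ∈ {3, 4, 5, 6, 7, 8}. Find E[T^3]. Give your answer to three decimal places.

78.571

E[T^3] = Σ t^3·P(T=t)
 = 27·32/63 + 64·16/63 + 125·8/63 + 216·4/63 + 343·2/63 + 512·1/63
 = 96/7 + 1024/63 + 1000/63 + 96/7 + 98/9 + 512/63
 = 550/7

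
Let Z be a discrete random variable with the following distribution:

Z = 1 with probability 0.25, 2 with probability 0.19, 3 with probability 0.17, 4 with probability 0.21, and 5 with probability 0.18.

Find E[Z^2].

E[Z^2] = Σ z^2·P(Z=z)
 = 1·0.25 + 4·0.19 + 9·0.17 + 16·0.21 + 25·0.18
 = 0.25 + 0.76 + 1.53 + 3.36 + 4.5
 = 10.4

10.4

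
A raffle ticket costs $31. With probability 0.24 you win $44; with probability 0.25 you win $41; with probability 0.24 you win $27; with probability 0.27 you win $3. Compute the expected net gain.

-2.9

E[payout] = 44·0.24 + 41·0.25 + 27·0.24 + 3·0.27
 = 10.56 + 10.25 + 6.48 + 0.81
 = 28.1
Net = 28.1 - 31 = -2.9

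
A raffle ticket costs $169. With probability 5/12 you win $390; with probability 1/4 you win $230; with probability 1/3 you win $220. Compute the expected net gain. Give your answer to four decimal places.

124.3333

E[payout] = 390·5/12 + 230·1/4 + 220·1/3
 = 325/2 + 115/2 + 220/3
 = 880/3
Net = 880/3 - 169 = 373/3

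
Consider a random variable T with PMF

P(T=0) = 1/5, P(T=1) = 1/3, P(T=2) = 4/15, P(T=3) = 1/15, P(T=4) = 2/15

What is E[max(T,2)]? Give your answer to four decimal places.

2.3333

E[max(T,2)] = Σ max(t,2)·P(T=t)
 = 2·1/5 + 2·1/3 + 2·4/15 + 3·1/15 + 4·2/15
 = 2/5 + 2/3 + 8/15 + 1/5 + 8/15
 = 7/3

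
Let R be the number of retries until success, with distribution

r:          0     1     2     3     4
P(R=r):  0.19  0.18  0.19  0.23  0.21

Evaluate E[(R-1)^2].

E[(R-1)^2] = Σ (r-1)^2·P(R=r)
 = 1·0.19 + 0·0.18 + 1·0.19 + 4·0.23 + 9·0.21
 = 0.19 + 0 + 0.19 + 0.92 + 1.89
 = 3.19

3.19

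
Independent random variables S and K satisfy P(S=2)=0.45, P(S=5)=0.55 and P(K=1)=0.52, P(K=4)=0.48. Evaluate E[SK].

E[SK] = Σ_s Σ_k sk · P(S=s)P(K=k)
 = 2·0.234 + 8·0.216 + 5·0.286 + 20·0.264
 = 0.468 + 1.728 + 1.43 + 5.28
 = 8.906

8.906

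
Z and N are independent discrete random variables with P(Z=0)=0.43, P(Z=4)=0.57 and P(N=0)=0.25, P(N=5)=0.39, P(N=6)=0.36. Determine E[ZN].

E[ZN] = Σ_z Σ_n zn · P(Z=z)P(N=n)
 = 0·0.1075 + 0·0.1677 + 0·0.1548 + 0·0.1425 + 20·0.2223 + 24·0.2052
 = 0 + 0 + 0 + 0 + 4.446 + 4.9248
 = 9.3708

9.3708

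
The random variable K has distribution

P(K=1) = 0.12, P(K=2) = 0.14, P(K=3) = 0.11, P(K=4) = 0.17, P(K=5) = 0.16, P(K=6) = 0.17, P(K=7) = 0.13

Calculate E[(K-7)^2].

11.92

E[(K-7)^2] = Σ (k-7)^2·P(K=k)
 = 36·0.12 + 25·0.14 + 16·0.11 + 9·0.17 + 4·0.16 + 1·0.17 + 0·0.13
 = 4.32 + 3.5 + 1.76 + 1.53 + 0.64 + 0.17 + 0
 = 11.92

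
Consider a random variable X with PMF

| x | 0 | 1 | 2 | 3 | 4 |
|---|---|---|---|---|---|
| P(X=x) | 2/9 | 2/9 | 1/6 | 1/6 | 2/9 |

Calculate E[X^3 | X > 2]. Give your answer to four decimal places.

48.1429

P(X > 2) = 1/6 + 2/9 = 7/18.
E[X^3 | X > 2] = [27·1/6 + 64·2/9] / (7/18)
 = 337/18 / (7/18)
 = 337/7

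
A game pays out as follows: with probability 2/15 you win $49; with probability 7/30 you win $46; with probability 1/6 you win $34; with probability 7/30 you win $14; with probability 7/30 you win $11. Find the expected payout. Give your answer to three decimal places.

E[payout] = 49·2/15 + 46·7/30 + 34·1/6 + 14·7/30 + 11·7/30
 = 98/15 + 161/15 + 17/3 + 49/15 + 77/30
 = 863/30

28.767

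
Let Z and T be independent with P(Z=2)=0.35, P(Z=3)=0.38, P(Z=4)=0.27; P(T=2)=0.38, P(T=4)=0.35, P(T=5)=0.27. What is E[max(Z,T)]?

3.8596

E[max(Z,T)] = Σ_z Σ_t max(z,t) · P(Z=z)P(T=t)
 = 2·0.133 + 4·0.1225 + 5·0.0945 + 3·0.1444 + 4·0.133 + 5·0.1026 + 4·0.1026 + 4·0.0945 + 5·0.0729
 = 0.266 + 0.49 + 0.4725 + 0.4332 + 0.532 + 0.513 + 0.4104 + 0.378 + 0.3645
 = 3.8596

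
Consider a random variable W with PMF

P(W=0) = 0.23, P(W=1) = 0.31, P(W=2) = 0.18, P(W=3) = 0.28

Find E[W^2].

E[W^2] = Σ w^2·P(W=w)
 = 0·0.23 + 1·0.31 + 4·0.18 + 9·0.28
 = 0 + 0.31 + 0.72 + 2.52
 = 3.55

3.55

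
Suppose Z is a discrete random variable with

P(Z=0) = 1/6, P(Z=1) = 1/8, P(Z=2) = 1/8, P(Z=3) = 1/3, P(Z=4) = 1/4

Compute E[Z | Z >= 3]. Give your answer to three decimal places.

3.429

P(Z >= 3) = 1/3 + 1/4 = 7/12.
E[Z | Z >= 3] = [3·1/3 + 4·1/4] / (7/12)
 = 2 / (7/12)
 = 24/7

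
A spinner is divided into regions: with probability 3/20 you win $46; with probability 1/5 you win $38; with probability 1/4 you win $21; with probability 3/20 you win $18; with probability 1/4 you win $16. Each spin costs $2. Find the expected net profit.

E[payout] = 46·3/20 + 38·1/5 + 21·1/4 + 18·3/20 + 16·1/4
 = 69/10 + 38/5 + 21/4 + 27/10 + 4
 = 529/20
Net = 529/20 - 2 = 489/20

24.45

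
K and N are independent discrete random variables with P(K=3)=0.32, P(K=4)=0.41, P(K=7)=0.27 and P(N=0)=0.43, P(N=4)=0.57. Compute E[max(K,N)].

E[max(K,N)] = Σ_k Σ_n max(k,n) · P(K=k)P(N=n)
 = 3·0.1376 + 4·0.1824 + 4·0.1763 + 4·0.2337 + 7·0.1161 + 7·0.1539
 = 0.4128 + 0.7296 + 0.7052 + 0.9348 + 0.8127 + 1.0773
 = 4.6724

4.6724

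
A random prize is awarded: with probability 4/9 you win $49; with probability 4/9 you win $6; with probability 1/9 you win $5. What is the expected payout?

25

E[payout] = 49·4/9 + 6·4/9 + 5·1/9
 = 196/9 + 8/3 + 5/9
 = 25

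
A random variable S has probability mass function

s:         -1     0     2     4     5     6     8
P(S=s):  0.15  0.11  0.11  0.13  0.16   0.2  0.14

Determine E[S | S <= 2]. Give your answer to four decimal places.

0.1892

P(S <= 2) = 0.15 + 0.11 + 0.11 = 0.37.
E[S | S <= 2] = [(-1)·0.15 + 0·0.11 + 2·0.11] / 0.37
 = 0.07 / 0.37
 = 7/37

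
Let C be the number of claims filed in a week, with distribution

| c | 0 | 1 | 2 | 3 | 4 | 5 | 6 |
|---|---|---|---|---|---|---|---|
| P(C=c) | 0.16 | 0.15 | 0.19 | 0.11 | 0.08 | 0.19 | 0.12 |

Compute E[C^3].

E[C^3] = Σ c^3·P(C=c)
 = 0·0.16 + 1·0.15 + 8·0.19 + 27·0.11 + 64·0.08 + 125·0.19 + 216·0.12
 = 0 + 0.15 + 1.52 + 2.97 + 5.12 + 23.75 + 25.92
 = 59.43

59.43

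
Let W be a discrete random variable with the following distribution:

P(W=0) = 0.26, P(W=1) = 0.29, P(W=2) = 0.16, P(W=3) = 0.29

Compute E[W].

E[W] = Σ w·P(W=w)
 = 0·0.26 + 1·0.29 + 2·0.16 + 3·0.29
 = 0 + 0.29 + 0.32 + 0.87
 = 1.48

1.48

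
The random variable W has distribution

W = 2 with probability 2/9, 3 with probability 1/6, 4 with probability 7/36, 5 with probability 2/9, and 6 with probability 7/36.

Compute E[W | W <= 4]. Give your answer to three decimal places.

2.952

P(W <= 4) = 2/9 + 1/6 + 7/36 = 7/12.
E[W | W <= 4] = [2·2/9 + 3·1/6 + 4·7/36] / (7/12)
 = 31/18 / (7/12)
 = 62/21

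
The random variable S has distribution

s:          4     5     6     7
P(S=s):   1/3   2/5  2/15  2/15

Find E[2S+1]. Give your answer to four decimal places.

E[2S+1] = Σ (2s+1)·P(S=s)
 = 9·1/3 + 11·2/5 + 13·2/15 + 15·2/15
 = 3 + 22/5 + 26/15 + 2
 = 167/15

11.1333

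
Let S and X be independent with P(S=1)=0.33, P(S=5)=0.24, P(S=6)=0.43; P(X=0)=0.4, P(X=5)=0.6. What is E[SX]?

12.33

E[SX] = Σ_s Σ_x sx · P(S=s)P(X=x)
 = 0·0.132 + 5·0.198 + 0·0.096 + 25·0.144 + 0·0.172 + 30·0.258
 = 0 + 0.99 + 0 + 3.6 + 0 + 7.74
 = 12.33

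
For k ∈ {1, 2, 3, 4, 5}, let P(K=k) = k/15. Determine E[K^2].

15

E[K^2] = Σ k^2·P(K=k)
 = 1·1/15 + 4·2/15 + 9·1/5 + 16·4/15 + 25·1/3
 = 1/15 + 8/15 + 9/5 + 64/15 + 25/3
 = 15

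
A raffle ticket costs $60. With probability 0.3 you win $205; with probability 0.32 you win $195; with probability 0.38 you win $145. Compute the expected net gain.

E[payout] = 205·0.3 + 195·0.32 + 145·0.38
 = 61.5 + 62.4 + 55.1
 = 179
Net = 179 - 60 = 119

119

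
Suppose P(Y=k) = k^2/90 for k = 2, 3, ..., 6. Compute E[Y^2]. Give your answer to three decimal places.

25.267

E[Y^2] = Σ y^2·P(Y=y)
 = 4·2/45 + 9·1/10 + 16·8/45 + 25·5/18 + 36·2/5
 = 8/45 + 9/10 + 128/45 + 125/18 + 72/5
 = 379/15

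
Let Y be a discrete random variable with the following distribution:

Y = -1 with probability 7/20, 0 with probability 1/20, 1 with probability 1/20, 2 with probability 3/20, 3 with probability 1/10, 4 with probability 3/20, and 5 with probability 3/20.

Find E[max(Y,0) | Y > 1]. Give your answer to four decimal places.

3.5455

P(Y > 1) = 3/20 + 1/10 + 3/20 + 3/20 = 11/20.
E[max(Y,0) | Y > 1] = [2·3/20 + 3·1/10 + 4·3/20 + 5·3/20] / (11/20)
 = 39/20 / (11/20)
 = 39/11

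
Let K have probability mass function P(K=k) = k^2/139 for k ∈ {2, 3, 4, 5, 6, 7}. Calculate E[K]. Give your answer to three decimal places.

E[K] = Σ k·P(K=k)
 = 2·4/139 + 3·9/139 + 4·16/139 + 5·25/139 + 6·36/139 + 7·49/139
 = 8/139 + 27/139 + 64/139 + 125/139 + 216/139 + 343/139
 = 783/139

5.633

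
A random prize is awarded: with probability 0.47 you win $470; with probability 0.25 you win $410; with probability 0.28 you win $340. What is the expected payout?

418.6

E[payout] = 470·0.47 + 410·0.25 + 340·0.28
 = 220.9 + 102.5 + 95.2
 = 418.6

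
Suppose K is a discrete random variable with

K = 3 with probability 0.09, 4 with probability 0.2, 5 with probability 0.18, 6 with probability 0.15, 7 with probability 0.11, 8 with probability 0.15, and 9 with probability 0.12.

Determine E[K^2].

E[K^2] = Σ k^2·P(K=k)
 = 9·0.09 + 16·0.2 + 25·0.18 + 36·0.15 + 49·0.11 + 64·0.15 + 81·0.12
 = 0.81 + 3.2 + 4.5 + 5.4 + 5.39 + 9.6 + 9.72
 = 38.62

38.62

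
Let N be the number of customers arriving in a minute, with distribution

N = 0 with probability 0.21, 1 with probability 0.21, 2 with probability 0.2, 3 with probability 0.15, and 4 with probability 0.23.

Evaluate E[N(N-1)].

4.06

E[N(N-1)] = Σ n(n-1)·P(N=n)
 = 0·0.21 + 0·0.21 + 2·0.2 + 6·0.15 + 12·0.23
 = 0 + 0 + 0.4 + 0.9 + 2.76
 = 4.06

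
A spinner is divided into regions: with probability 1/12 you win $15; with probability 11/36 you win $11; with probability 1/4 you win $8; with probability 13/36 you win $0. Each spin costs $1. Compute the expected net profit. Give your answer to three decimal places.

E[payout] = 15·1/12 + 11·11/36 + 8·1/4 + 0·13/36
 = 5/4 + 121/36 + 2 + 0
 = 119/18
Net = 119/18 - 1 = 101/18

5.611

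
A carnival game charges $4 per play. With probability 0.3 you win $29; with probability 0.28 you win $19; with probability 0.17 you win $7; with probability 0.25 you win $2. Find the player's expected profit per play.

E[payout] = 29·0.3 + 19·0.28 + 7·0.17 + 2·0.25
 = 8.7 + 5.32 + 1.19 + 0.5
 = 15.71
Net = 15.71 - 4 = 11.71

11.71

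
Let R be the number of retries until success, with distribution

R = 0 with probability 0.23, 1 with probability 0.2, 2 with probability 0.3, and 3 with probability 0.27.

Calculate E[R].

E[R] = Σ r·P(R=r)
 = 0·0.23 + 1·0.2 + 2·0.3 + 3·0.27
 = 0 + 0.2 + 0.6 + 0.81
 = 1.61

1.61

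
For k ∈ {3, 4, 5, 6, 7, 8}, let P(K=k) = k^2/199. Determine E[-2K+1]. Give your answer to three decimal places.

E[-2K+1] = Σ (-2k+1)·P(K=k)
 = (-5)·9/199 + (-7)·16/199 + (-9)·25/199 + (-11)·36/199 + (-13)·49/199 + (-15)·64/199
 = (-45/199) + (-112/199) + (-225/199) + (-396/199) + (-637/199) + (-960/199)
 = -2375/199

-11.935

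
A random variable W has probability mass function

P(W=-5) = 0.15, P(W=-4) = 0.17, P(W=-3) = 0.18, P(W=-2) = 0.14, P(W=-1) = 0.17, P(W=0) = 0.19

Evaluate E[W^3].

-35.78

E[W^3] = Σ w^3·P(W=w)
 = (-125)·0.15 + (-64)·0.17 + (-27)·0.18 + (-8)·0.14 + (-1)·0.17 + 0·0.19
 = (-18.75) + (-10.88) + (-4.86) + (-1.12) + (-0.17) + 0
 = -35.78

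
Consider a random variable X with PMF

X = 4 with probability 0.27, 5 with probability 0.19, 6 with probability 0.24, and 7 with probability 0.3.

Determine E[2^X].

64.16

E[2^X] = Σ 2^x·P(X=x)
 = 16·0.27 + 32·0.19 + 64·0.24 + 128·0.3
 = 4.32 + 6.08 + 15.36 + 38.4
 = 64.16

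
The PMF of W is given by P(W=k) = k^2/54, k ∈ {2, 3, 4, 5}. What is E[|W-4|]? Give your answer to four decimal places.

0.7778

E[|W-4|] = Σ |w-4|·P(W=w)
 = 2·2/27 + 1·1/6 + 0·8/27 + 1·25/54
 = 4/27 + 1/6 + 0 + 25/54
 = 7/9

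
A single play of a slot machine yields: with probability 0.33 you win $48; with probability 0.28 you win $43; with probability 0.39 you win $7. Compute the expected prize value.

30.61

E[payout] = 48·0.33 + 43·0.28 + 7·0.39
 = 15.84 + 12.04 + 2.73
 = 30.61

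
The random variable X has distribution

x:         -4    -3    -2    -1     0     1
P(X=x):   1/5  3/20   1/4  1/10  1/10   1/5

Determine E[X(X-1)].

7.5

E[X(X-1)] = Σ x(x-1)·P(X=x)
 = 20·1/5 + 12·3/20 + 6·1/4 + 2·1/10 + 0·1/10 + 0·1/5
 = 4 + 9/5 + 3/2 + 1/5 + 0 + 0
 = 15/2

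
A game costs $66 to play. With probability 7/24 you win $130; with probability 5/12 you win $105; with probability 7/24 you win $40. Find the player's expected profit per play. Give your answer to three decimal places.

27.333

E[payout] = 130·7/24 + 105·5/12 + 40·7/24
 = 455/12 + 175/4 + 35/3
 = 280/3
Net = 280/3 - 66 = 82/3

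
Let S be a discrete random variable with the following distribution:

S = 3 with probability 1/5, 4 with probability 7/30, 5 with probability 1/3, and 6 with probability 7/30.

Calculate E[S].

E[S] = Σ s·P(S=s)
 = 3·1/5 + 4·7/30 + 5·1/3 + 6·7/30
 = 3/5 + 14/15 + 5/3 + 7/5
 = 23/5

4.6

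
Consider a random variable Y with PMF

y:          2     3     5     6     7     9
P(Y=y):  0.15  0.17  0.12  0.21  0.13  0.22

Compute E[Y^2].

36.88

E[Y^2] = Σ y^2·P(Y=y)
 = 4·0.15 + 9·0.17 + 25·0.12 + 36·0.21 + 49·0.13 + 81·0.22
 = 0.6 + 1.53 + 3 + 7.56 + 6.37 + 17.82
 = 36.88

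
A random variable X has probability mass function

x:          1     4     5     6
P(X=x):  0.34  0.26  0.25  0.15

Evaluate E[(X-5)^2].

5.85

E[(X-5)^2] = Σ (x-5)^2·P(X=x)
 = 16·0.34 + 1·0.26 + 0·0.25 + 1·0.15
 = 5.44 + 0.26 + 0 + 0.15
 = 5.85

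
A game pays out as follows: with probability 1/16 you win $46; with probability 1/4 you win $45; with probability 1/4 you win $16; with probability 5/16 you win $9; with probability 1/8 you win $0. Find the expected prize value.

E[payout] = 46·1/16 + 45·1/4 + 16·1/4 + 9·5/16 + 0·1/8
 = 23/8 + 45/4 + 4 + 45/16 + 0
 = 335/16

20.9375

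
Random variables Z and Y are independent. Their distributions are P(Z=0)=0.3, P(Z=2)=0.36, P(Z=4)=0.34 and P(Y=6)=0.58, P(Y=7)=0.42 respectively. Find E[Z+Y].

E[Z+Y] = Σ_z Σ_y (z+y) · P(Z=z)P(Y=y)
 = 6·0.174 + 7·0.126 + 8·0.2088 + 9·0.1512 + 10·0.1972 + 11·0.1428
 = 1.044 + 0.882 + 1.6704 + 1.3608 + 1.972 + 1.5708
 = 8.5

8.5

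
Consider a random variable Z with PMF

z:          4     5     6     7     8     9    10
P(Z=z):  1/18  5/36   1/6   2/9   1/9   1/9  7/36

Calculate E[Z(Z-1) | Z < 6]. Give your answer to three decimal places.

17.714

P(Z < 6) = 1/18 + 5/36 = 7/36.
E[Z(Z-1) | Z < 6] = [12·1/18 + 20·5/36] / (7/36)
 = 31/9 / (7/36)
 = 124/7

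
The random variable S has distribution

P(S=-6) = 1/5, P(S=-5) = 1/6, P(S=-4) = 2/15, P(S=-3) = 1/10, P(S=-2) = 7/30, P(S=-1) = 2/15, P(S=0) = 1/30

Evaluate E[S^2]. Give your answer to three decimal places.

E[S^2] = Σ s^2·P(S=s)
 = 36·1/5 + 25·1/6 + 16·2/15 + 9·1/10 + 4·7/30 + 1·2/15 + 0·1/30
 = 36/5 + 25/6 + 32/15 + 9/10 + 14/15 + 2/15 + 0
 = 232/15

15.467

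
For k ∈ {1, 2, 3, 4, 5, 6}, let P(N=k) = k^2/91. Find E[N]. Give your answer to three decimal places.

4.846

E[N] = Σ n·P(N=n)
 = 1·1/91 + 2·4/91 + 3·9/91 + 4·16/91 + 5·25/91 + 6·36/91
 = 1/91 + 8/91 + 27/91 + 64/91 + 125/91 + 216/91
 = 63/13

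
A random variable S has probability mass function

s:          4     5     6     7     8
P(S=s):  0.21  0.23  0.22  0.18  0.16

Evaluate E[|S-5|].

E[|S-5|] = Σ |s-5|·P(S=s)
 = 1·0.21 + 0·0.23 + 1·0.22 + 2·0.18 + 3·0.16
 = 0.21 + 0 + 0.22 + 0.36 + 0.48
 = 1.27

1.27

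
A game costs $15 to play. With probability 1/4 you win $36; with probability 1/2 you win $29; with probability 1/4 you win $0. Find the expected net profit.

8.5

E[payout] = 36·1/4 + 29·1/2 + 0·1/4
 = 9 + 29/2 + 0
 = 47/2
Net = 47/2 - 15 = 17/2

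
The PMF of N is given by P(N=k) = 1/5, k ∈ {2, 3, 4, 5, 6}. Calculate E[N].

4

E[N] = Σ n·P(N=n)
 = 2·1/5 + 3·1/5 + 4·1/5 + 5·1/5 + 6·1/5
 = 2/5 + 3/5 + 4/5 + 1 + 6/5
 = 4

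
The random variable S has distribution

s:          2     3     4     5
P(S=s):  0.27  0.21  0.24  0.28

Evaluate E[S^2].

E[S^2] = Σ s^2·P(S=s)
 = 4·0.27 + 9·0.21 + 16·0.24 + 25·0.28
 = 1.08 + 1.89 + 3.84 + 7
 = 13.81

13.81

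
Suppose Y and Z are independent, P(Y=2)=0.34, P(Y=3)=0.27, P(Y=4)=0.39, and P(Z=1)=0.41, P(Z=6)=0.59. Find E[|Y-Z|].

E[|Y-Z|] = Σ_y Σ_z |y-z| · P(Y=y)P(Z=z)
 = 1·0.1394 + 4·0.2006 + 2·0.1107 + 3·0.1593 + 3·0.1599 + 2·0.2301
 = 0.1394 + 0.8024 + 0.2214 + 0.4779 + 0.4797 + 0.4602
 = 2.581

2.581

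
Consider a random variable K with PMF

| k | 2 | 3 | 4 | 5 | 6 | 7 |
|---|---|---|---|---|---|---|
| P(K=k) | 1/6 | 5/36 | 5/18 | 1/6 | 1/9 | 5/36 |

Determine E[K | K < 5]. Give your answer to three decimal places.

3.190

P(K < 5) = 1/6 + 5/36 + 5/18 = 7/12.
E[K | K < 5] = [2·1/6 + 3·5/36 + 4·5/18] / (7/12)
 = 67/36 / (7/12)
 = 67/21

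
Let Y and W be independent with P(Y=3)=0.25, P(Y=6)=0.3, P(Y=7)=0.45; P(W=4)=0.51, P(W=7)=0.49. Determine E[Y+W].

E[Y+W] = Σ_y Σ_w (y+w) · P(Y=y)P(W=w)
 = 7·0.1275 + 10·0.1225 + 10·0.153 + 13·0.147 + 11·0.2295 + 14·0.2205
 = 0.8925 + 1.225 + 1.53 + 1.911 + 2.5245 + 3.087
 = 11.17

11.17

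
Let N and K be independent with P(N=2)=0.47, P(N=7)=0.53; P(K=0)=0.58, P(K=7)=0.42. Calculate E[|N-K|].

3.684

E[|N-K|] = Σ_n Σ_k |n-k| · P(N=n)P(K=k)
 = 2·0.2726 + 5·0.1974 + 7·0.3074 + 0·0.2226
 = 0.5452 + 0.987 + 2.1518 + 0
 = 3.684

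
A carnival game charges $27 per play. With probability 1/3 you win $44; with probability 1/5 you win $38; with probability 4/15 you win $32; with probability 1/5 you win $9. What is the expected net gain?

5.6

E[payout] = 44·1/3 + 38·1/5 + 32·4/15 + 9·1/5
 = 44/3 + 38/5 + 128/15 + 9/5
 = 163/5
Net = 163/5 - 27 = 28/5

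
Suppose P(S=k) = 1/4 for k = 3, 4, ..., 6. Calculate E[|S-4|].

E[|S-4|] = Σ |s-4|·P(S=s)
 = 1·1/4 + 0·1/4 + 1·1/4 + 2·1/4
 = 1/4 + 0 + 1/4 + 1/2
 = 1

1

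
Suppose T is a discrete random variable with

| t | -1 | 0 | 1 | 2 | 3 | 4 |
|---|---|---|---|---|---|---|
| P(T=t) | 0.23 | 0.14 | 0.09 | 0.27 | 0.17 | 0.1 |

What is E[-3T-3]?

-6.93

E[-3T-3] = Σ (-3t-3)·P(T=t)
 = 0·0.23 + (-3)·0.14 + (-6)·0.09 + (-9)·0.27 + (-12)·0.17 + (-15)·0.1
 = 0 + (-0.42) + (-0.54) + (-2.43) + (-2.04) + (-1.5)
 = -6.93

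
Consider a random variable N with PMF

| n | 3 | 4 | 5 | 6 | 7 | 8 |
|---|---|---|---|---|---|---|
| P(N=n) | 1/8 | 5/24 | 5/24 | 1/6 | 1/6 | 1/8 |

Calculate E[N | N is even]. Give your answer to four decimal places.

5.6667

P(N is even) = 5/24 + 1/6 + 1/8 = 1/2.
E[N | N is even] = [4·5/24 + 6·1/6 + 8·1/8] / (1/2)
 = 17/6 / (1/2)
 = 17/3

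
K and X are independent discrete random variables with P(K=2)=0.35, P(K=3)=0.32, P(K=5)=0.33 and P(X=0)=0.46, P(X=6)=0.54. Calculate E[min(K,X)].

1.7874

E[min(K,X)] = Σ_k Σ_x min(k,x) · P(K=k)P(X=x)
 = 0·0.161 + 2·0.189 + 0·0.1472 + 3·0.1728 + 0·0.1518 + 5·0.1782
 = 0 + 0.378 + 0 + 0.5184 + 0 + 0.891
 = 1.7874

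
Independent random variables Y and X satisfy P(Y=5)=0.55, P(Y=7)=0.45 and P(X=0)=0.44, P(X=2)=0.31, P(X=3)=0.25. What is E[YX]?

E[YX] = Σ_y Σ_x yx · P(Y=y)P(X=x)
 = 0·0.242 + 10·0.1705 + 15·0.1375 + 0·0.198 + 14·0.1395 + 21·0.1125
 = 0 + 1.705 + 2.0625 + 0 + 1.953 + 2.3625
 = 8.083

8.083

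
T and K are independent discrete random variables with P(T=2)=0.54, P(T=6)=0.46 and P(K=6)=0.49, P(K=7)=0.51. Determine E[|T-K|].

2.67

E[|T-K|] = Σ_t Σ_k |t-k| · P(T=t)P(K=k)
 = 4·0.2646 + 5·0.2754 + 0·0.2254 + 1·0.2346
 = 1.0584 + 1.377 + 0 + 0.2346
 = 2.67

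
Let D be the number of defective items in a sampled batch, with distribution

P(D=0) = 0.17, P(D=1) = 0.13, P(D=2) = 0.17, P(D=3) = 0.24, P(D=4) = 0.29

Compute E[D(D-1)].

5.26

E[D(D-1)] = Σ d(d-1)·P(D=d)
 = 0·0.17 + 0·0.13 + 2·0.17 + 6·0.24 + 12·0.29
 = 0 + 0 + 0.34 + 1.44 + 3.48
 = 5.26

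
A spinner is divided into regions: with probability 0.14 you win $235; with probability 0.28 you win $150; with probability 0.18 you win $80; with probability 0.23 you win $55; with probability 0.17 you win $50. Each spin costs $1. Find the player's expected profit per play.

E[payout] = 235·0.14 + 150·0.28 + 80·0.18 + 55·0.23 + 50·0.17
 = 32.9 + 42 + 14.4 + 12.65 + 8.5
 = 110.45
Net = 110.45 - 1 = 109.45

109.45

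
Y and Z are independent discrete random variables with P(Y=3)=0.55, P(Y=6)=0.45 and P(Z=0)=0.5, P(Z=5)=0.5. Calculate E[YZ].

E[YZ] = Σ_y Σ_z yz · P(Y=y)P(Z=z)
 = 0·0.275 + 15·0.275 + 0·0.225 + 30·0.225
 = 0 + 4.125 + 0 + 6.75
 = 10.875

10.875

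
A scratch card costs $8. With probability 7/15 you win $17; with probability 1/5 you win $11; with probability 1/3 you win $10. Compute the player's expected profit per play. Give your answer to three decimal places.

E[payout] = 17·7/15 + 11·1/5 + 10·1/3
 = 119/15 + 11/5 + 10/3
 = 202/15
Net = 202/15 - 8 = 82/15

5.467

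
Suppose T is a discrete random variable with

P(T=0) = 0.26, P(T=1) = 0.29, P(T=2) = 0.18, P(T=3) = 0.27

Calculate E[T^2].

E[T^2] = Σ t^2·P(T=t)
 = 0·0.26 + 1·0.29 + 4·0.18 + 9·0.27
 = 0 + 0.29 + 0.72 + 2.43
 = 3.44

3.44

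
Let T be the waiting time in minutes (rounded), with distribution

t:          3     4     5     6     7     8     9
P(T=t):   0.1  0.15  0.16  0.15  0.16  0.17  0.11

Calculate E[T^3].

286.81

E[T^3] = Σ t^3·P(T=t)
 = 27·0.1 + 64·0.15 + 125·0.16 + 216·0.15 + 343·0.16 + 512·0.17 + 729·0.11
 = 2.7 + 9.6 + 20 + 32.4 + 54.88 + 87.04 + 80.19
 = 286.81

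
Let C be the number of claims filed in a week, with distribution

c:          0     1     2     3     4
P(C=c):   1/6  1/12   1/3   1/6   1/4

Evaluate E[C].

2.25

E[C] = Σ c·P(C=c)
 = 0·1/6 + 1·1/12 + 2·1/3 + 3·1/6 + 4·1/4
 = 0 + 1/12 + 2/3 + 1/2 + 1
 = 9/4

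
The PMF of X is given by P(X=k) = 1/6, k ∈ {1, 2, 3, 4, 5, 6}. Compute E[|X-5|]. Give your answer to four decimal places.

1.8333

E[|X-5|] = Σ |x-5|·P(X=x)
 = 4·1/6 + 3·1/6 + 2·1/6 + 1·1/6 + 0·1/6 + 1·1/6
 = 2/3 + 1/2 + 1/3 + 1/6 + 0 + 1/6
 = 11/6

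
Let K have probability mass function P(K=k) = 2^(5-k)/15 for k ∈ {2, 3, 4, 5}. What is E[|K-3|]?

E[|K-3|] = Σ |k-3|·P(K=k)
 = 1·8/15 + 0·4/15 + 1·2/15 + 2·1/15
 = 8/15 + 0 + 2/15 + 2/15
 = 4/5

0.8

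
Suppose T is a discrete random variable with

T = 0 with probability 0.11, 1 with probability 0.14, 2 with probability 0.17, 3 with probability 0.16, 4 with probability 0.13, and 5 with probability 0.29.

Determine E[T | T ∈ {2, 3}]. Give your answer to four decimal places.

2.4848

P(T ∈ {2, 3}) = 0.17 + 0.16 = 0.33.
E[T | T ∈ {2, 3}] = [2·0.17 + 3·0.16] / 0.33
 = 0.82 / 0.33
 = 82/33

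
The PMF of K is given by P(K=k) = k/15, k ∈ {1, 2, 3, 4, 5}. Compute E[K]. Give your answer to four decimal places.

3.6667

E[K] = Σ k·P(K=k)
 = 1·1/15 + 2·2/15 + 3·1/5 + 4·4/15 + 5·1/3
 = 1/15 + 4/15 + 3/5 + 16/15 + 5/3
 = 11/3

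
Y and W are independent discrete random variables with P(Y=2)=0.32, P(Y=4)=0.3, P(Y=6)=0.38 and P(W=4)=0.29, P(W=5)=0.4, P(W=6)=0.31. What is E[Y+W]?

E[Y+W] = Σ_y Σ_w (y+w) · P(Y=y)P(W=w)
 = 6·0.0928 + 7·0.128 + 8·0.0992 + 8·0.087 + 9·0.12 + 10·0.093 + 10·0.1102 + 11·0.152 + 12·0.1178
 = 0.5568 + 0.896 + 0.7936 + 0.696 + 1.08 + 0.93 + 1.102 + 1.672 + 1.4136
 = 9.14

9.14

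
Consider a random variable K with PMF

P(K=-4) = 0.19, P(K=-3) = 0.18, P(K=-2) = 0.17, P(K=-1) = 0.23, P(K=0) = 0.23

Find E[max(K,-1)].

E[max(K,-1)] = Σ max(k,-1)·P(K=k)
 = (-1)·0.19 + (-1)·0.18 + (-1)·0.17 + (-1)·0.23 + 0·0.23
 = (-0.19) + (-0.18) + (-0.17) + (-0.23) + 0
 = -0.77

-0.77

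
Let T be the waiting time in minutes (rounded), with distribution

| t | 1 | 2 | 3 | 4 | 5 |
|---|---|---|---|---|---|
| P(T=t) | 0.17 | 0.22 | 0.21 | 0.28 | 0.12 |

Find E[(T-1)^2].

5.5

E[(T-1)^2] = Σ (t-1)^2·P(T=t)
 = 0·0.17 + 1·0.22 + 4·0.21 + 9·0.28 + 16·0.12
 = 0 + 0.22 + 0.84 + 2.52 + 1.92
 = 5.5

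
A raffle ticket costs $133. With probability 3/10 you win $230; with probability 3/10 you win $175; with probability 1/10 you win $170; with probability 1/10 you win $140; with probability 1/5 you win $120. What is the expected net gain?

E[payout] = 230·3/10 + 175·3/10 + 170·1/10 + 140·1/10 + 120·1/5
 = 69 + 105/2 + 17 + 14 + 24
 = 353/2
Net = 353/2 - 133 = 87/2

43.5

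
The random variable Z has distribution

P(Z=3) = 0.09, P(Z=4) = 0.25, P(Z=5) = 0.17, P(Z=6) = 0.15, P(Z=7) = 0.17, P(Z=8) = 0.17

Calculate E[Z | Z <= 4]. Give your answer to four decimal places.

P(Z <= 4) = 0.09 + 0.25 = 0.34.
E[Z | Z <= 4] = [3·0.09 + 4·0.25] / 0.34
 = 1.27 / 0.34
 = 127/34

3.7353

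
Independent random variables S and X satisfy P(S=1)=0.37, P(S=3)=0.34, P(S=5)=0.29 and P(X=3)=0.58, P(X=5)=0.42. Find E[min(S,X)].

2.5036

E[min(S,X)] = Σ_s Σ_x min(s,x) · P(S=s)P(X=x)
 = 1·0.2146 + 1·0.1554 + 3·0.1972 + 3·0.1428 + 3·0.1682 + 5·0.1218
 = 0.2146 + 0.1554 + 0.5916 + 0.4284 + 0.5046 + 0.609
 = 2.5036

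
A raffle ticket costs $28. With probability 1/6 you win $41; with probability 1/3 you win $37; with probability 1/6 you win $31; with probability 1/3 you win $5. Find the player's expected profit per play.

E[payout] = 41·1/6 + 37·1/3 + 31·1/6 + 5·1/3
 = 41/6 + 37/3 + 31/6 + 5/3
 = 26
Net = 26 - 28 = -2

-2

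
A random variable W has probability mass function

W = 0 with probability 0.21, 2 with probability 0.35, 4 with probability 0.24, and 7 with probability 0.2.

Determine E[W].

3.06

E[W] = Σ w·P(W=w)
 = 0·0.21 + 2·0.35 + 4·0.24 + 7·0.2
 = 0 + 0.7 + 0.96 + 1.4
 = 3.06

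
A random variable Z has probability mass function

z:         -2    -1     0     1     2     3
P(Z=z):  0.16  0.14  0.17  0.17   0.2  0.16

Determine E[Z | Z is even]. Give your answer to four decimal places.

0.1509

P(Z is even) = 0.16 + 0.17 + 0.2 = 0.53.
E[Z | Z is even] = [(-2)·0.16 + 0·0.17 + 2·0.2] / 0.53
 = 0.08 / 0.53
 = 8/53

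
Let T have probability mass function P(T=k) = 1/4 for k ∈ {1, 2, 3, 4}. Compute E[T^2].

7.5

E[T^2] = Σ t^2·P(T=t)
 = 1·1/4 + 4·1/4 + 9·1/4 + 16·1/4
 = 1/4 + 1 + 9/4 + 4
 = 15/2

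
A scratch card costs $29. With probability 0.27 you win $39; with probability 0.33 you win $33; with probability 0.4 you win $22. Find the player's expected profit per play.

E[payout] = 39·0.27 + 33·0.33 + 22·0.4
 = 10.53 + 10.89 + 8.8
 = 30.22
Net = 30.22 - 29 = 1.22

1.22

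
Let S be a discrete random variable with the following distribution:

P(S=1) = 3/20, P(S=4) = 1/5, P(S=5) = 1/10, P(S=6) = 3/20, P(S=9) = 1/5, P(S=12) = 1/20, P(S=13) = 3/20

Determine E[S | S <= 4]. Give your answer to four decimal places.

2.7143

P(S <= 4) = 3/20 + 1/5 = 7/20.
E[S | S <= 4] = [1·3/20 + 4·1/5] / (7/20)
 = 19/20 / (7/20)
 = 19/7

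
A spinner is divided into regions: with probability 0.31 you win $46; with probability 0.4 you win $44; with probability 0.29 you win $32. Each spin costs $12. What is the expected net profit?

E[payout] = 46·0.31 + 44·0.4 + 32·0.29
 = 14.26 + 17.6 + 9.28
 = 41.14
Net = 41.14 - 12 = 29.14

29.14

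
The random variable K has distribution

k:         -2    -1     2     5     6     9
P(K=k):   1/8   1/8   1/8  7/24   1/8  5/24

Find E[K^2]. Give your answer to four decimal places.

29.7917

E[K^2] = Σ k^2·P(K=k)
 = 4·1/8 + 1·1/8 + 4·1/8 + 25·7/24 + 36·1/8 + 81·5/24
 = 1/2 + 1/8 + 1/2 + 175/24 + 9/2 + 135/8
 = 715/24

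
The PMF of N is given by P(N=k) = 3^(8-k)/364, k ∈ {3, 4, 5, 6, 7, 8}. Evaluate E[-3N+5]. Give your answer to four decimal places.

-5.4753

E[-3N+5] = Σ (-3n+5)·P(N=n)
 = (-4)·243/364 + (-7)·81/364 + (-10)·27/364 + (-13)·9/364 + (-16)·3/364 + (-19)·1/364
 = (-243/91) + (-81/52) + (-135/182) + (-9/28) + (-12/91) + (-19/364)
 = -1993/364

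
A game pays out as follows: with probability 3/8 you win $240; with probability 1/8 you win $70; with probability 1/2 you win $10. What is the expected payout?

E[payout] = 240·3/8 + 70·1/8 + 10·1/2
 = 90 + 35/4 + 5
 = 415/4

103.75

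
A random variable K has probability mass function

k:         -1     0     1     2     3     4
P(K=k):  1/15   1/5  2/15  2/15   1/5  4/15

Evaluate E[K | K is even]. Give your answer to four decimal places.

2.2222

P(K is even) = 1/5 + 2/15 + 4/15 = 3/5.
E[K | K is even] = [0·1/5 + 2·2/15 + 4·4/15] / (3/5)
 = 4/3 / (3/5)
 = 20/9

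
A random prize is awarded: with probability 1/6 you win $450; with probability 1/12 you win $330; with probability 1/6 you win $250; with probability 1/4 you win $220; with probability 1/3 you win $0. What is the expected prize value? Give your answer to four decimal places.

199.1667

E[payout] = 450·1/6 + 330·1/12 + 250·1/6 + 220·1/4 + 0·1/3
 = 75 + 55/2 + 125/3 + 55 + 0
 = 1195/6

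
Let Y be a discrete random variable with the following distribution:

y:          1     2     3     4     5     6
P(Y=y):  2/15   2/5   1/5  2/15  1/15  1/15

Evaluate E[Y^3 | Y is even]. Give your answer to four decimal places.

43.5556

P(Y is even) = 2/5 + 2/15 + 1/15 = 3/5.
E[Y^3 | Y is even] = [8·2/5 + 64·2/15 + 216·1/15] / (3/5)
 = 392/15 / (3/5)
 = 392/9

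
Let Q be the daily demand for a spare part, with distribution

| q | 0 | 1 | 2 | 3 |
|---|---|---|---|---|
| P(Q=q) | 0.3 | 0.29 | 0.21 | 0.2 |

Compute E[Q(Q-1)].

E[Q(Q-1)] = Σ q(q-1)·P(Q=q)
 = 0·0.3 + 0·0.29 + 2·0.21 + 6·0.2
 = 0 + 0 + 0.42 + 1.2
 = 1.62

1.62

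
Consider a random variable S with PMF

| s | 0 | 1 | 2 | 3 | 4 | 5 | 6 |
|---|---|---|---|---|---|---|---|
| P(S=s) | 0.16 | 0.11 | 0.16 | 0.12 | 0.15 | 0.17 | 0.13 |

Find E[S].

3.02

E[S] = Σ s·P(S=s)
 = 0·0.16 + 1·0.11 + 2·0.16 + 3·0.12 + 4·0.15 + 5·0.17 + 6·0.13
 = 0 + 0.11 + 0.32 + 0.36 + 0.6 + 0.85 + 0.78
 = 3.02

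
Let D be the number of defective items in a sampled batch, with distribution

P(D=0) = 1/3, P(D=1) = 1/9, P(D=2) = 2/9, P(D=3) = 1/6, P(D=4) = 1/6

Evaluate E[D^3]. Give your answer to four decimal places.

E[D^3] = Σ d^3·P(D=d)
 = 0·1/3 + 1·1/9 + 8·2/9 + 27·1/6 + 64·1/6
 = 0 + 1/9 + 16/9 + 9/2 + 32/3
 = 307/18

17.0556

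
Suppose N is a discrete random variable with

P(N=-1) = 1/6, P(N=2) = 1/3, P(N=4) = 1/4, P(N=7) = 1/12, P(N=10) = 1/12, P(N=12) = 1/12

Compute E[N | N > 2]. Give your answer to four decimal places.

P(N > 2) = 1/4 + 1/12 + 1/12 + 1/12 = 1/2.
E[N | N > 2] = [4·1/4 + 7·1/12 + 10·1/12 + 12·1/12] / (1/2)
 = 41/12 / (1/2)
 = 41/6

6.8333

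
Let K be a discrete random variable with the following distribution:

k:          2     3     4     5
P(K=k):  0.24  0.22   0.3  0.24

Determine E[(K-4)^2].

1.42

E[(K-4)^2] = Σ (k-4)^2·P(K=k)
 = 4·0.24 + 1·0.22 + 0·0.3 + 1·0.24
 = 0.96 + 0.22 + 0 + 0.24
 = 1.42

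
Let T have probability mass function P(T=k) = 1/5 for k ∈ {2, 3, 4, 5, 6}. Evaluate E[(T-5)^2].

3

E[(T-5)^2] = Σ (t-5)^2·P(T=t)
 = 9·1/5 + 4·1/5 + 1·1/5 + 0·1/5 + 1·1/5
 = 9/5 + 4/5 + 1/5 + 0 + 1/5
 = 3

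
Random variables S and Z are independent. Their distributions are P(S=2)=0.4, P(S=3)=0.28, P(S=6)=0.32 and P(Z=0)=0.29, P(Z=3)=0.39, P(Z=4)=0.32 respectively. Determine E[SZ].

8.722

E[SZ] = Σ_s Σ_z sz · P(S=s)P(Z=z)
 = 0·0.116 + 6·0.156 + 8·0.128 + 0·0.0812 + 9·0.1092 + 12·0.0896 + 0·0.0928 + 18·0.1248 + 24·0.1024
 = 0 + 0.936 + 1.024 + 0 + 0.9828 + 1.0752 + 0 + 2.2464 + 2.4576
 = 8.722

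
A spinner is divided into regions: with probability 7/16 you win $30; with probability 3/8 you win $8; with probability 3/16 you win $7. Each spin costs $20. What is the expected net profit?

-2.5625

E[payout] = 30·7/16 + 8·3/8 + 7·3/16
 = 105/8 + 3 + 21/16
 = 279/16
Net = 279/16 - 20 = -41/16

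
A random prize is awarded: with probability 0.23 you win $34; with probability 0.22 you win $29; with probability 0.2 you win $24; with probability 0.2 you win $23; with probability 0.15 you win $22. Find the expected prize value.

E[payout] = 34·0.23 + 29·0.22 + 24·0.2 + 23·0.2 + 22·0.15
 = 7.82 + 6.38 + 4.8 + 4.6 + 3.3
 = 26.9

26.9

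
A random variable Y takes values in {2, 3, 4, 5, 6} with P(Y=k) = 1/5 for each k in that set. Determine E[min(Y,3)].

E[min(Y,3)] = Σ min(y,3)·P(Y=y)
 = 2·1/5 + 3·1/5 + 3·1/5 + 3·1/5 + 3·1/5
 = 2/5 + 3/5 + 3/5 + 3/5 + 3/5
 = 14/5

2.8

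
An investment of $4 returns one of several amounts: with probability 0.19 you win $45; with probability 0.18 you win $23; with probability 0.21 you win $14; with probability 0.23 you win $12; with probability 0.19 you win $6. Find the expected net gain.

E[payout] = 45·0.19 + 23·0.18 + 14·0.21 + 12·0.23 + 6·0.19
 = 8.55 + 4.14 + 2.94 + 2.76 + 1.14
 = 19.53
Net = 19.53 - 4 = 15.53

15.53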